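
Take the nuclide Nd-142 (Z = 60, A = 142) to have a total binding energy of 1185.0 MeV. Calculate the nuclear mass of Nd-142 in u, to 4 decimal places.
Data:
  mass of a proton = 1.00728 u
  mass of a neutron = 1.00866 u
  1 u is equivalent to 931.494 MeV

Mass defect = 1185.0 MeV / (931.494 MeV/u) = 1.272150 u
Constituent mass = 60(1.00728) + 82(1.00866) = 143.14692 u
Nuclear mass = 143.14692 − 1.272150 = 141.874770 u ≈ 141.8748 u (to 4 decimal places)

141.8748 u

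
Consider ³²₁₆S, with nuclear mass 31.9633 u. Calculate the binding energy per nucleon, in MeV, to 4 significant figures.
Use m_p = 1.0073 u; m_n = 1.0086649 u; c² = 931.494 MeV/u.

Σm = 16·m_p + 16·m_n = 16.1168 + 16.1386384 = 32.2554384 u
Δm = 32.2554384 − 31.9633 = 0.2921384 u
Converting to energy: 0.2921384 u × 931.494 MeV/u = 272.125 MeV
BE/A = 272.125 MeV / 32 = 8.504 MeV/nucleon

8.504 MeV/nucleon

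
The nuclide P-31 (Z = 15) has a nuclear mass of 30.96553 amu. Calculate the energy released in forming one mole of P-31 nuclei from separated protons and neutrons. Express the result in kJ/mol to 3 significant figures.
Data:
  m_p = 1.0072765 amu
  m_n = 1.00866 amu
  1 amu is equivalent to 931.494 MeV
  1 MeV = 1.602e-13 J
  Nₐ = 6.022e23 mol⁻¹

2.54e+10 kJ/mol

Total constituent mass: 15 × 1.0072765 + 16 × 1.00866 = 31.2477075 amu
The mass defect is 31.2477075 − 30.96553 = 0.2821775 amu.
E_B = 0.2821775 × 931.494 = 262.847 MeV
Per nucleus in joules: 262.847 MeV × 1.602e-13 J/MeV = 4.2108e-11 J
Per mole: 4.2108e-11 J × 6.022e23 mol⁻¹ = 2.5357e+13 J/mol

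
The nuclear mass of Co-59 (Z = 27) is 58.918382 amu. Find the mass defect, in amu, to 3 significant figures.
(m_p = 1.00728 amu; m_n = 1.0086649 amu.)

0.555 amu

Z = 27, so N = A − Z = 59 − 27 = 32.
Total constituent mass: 27 × 1.00728 + 32 × 1.0086649 = 59.4738368 amu
The mass defect is 59.4738368 − 58.918382 = 0.5554548 amu.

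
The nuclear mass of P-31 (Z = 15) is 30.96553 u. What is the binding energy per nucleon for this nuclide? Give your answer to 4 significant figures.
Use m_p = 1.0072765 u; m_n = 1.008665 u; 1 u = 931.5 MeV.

8.481 MeV/nucleon

Z = 15, so N = A − Z = 31 − 15 = 16.
Total constituent mass: 15 × 1.0072765 + 16 × 1.008665 = 31.2477875 u
The mass defect is 31.2477875 − 30.96553 = 0.2822575 u.
E_B = 0.2822575 × 931.5 = 262.923 MeV
BE/A = 262.923 MeV / 31 = 8.481 MeV/nucleon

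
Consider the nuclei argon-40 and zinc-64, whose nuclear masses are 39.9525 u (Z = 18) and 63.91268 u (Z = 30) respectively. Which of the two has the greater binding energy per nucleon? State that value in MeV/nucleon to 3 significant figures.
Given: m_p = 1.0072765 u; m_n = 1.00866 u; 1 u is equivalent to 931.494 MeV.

zinc-64; 8.73 MeV/nucleon

argon-40: Σm = 18(1.0072765) + 22(1.00866) = 40.3214970 u; Δm = 0.3689970 u; E_B = 343.72 MeV; E_B/A = 8.593 MeV
zinc-64: Σm = 30(1.0072765) + 34(1.00866) = 64.5127350 u; Δm = 0.6000550 u; E_B = 558.95 MeV; E_B/A = 8.734 MeV
zinc-64 has the higher binding energy per nucleon, so it is the more tightly bound nucleus.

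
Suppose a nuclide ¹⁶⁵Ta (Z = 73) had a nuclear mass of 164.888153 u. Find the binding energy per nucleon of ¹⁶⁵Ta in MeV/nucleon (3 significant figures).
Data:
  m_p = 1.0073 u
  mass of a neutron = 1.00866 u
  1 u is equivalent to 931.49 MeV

8.14 MeV/nucleon

Total constituent mass: 73 × 1.0073 + 92 × 1.00866 = 166.32962 u
Δm = 166.32962 − 164.888153 = 1.441467 u
E_B = 1.441467 × 931.49 = 1342.71 MeV
Dividing by A = 165 gives 8.138 MeV per nucleon.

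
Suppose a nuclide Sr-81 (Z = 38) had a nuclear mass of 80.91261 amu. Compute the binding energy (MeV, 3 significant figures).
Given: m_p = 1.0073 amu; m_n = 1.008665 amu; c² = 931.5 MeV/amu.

Total constituent mass: 38 × 1.0073 + 43 × 1.008665 = 81.649995 amu
Δm = 81.649995 − 80.91261 = 0.737385 amu
Converting to energy: 0.737385 amu × 931.5 MeV/amu = 686.874 MeV

687 MeV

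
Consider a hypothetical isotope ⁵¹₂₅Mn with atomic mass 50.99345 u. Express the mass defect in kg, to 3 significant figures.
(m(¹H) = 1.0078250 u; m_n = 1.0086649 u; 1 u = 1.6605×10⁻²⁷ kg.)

7.10e-28 kg

Mass of separated nucleons = 25(1.0078250) + 26(1.0086649) = 25.1956250 + 26.2252874 = 51.4209124 u
Δm = 51.4209124 − 50.99345 = 0.4274624 u
In SI units: 0.4274624 u × 1.6605×10⁻²⁷ kg/u = 7.0980e-28 kg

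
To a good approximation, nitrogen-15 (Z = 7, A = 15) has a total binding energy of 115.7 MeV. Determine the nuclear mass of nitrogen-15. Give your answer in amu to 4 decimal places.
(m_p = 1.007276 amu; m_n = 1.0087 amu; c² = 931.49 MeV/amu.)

Mass defect = 115.7 MeV / (931.49 MeV/amu) = 0.124210 amu
Constituent mass = 7(1.007276) + 8(1.0087) = 15.120532 amu
Nuclear mass = 15.120532 − 0.124210 = 14.996322 amu ≈ 14.9963 amu (to 4 decimal places)

14.9963 amu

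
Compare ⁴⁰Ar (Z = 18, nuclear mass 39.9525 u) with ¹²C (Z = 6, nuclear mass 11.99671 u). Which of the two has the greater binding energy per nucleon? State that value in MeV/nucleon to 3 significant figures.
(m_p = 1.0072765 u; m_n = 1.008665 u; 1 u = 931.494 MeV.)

⁴⁰Ar; 8.60 MeV/nucleon

⁴⁰Ar: Σm = 18(1.0072765) + 22(1.008665) = 40.3216070 u; Δm = 0.3691070 u; E_B = 343.82 MeV; E_B/A = 8.596 MeV
¹²C: Σm = 6(1.0072765) + 6(1.008665) = 12.0956490 u; Δm = 0.0989390 u; E_B = 92.161 MeV; E_B/A = 7.680 MeV
⁴⁰Ar has the higher binding energy per nucleon, so it is the more tightly bound nucleus.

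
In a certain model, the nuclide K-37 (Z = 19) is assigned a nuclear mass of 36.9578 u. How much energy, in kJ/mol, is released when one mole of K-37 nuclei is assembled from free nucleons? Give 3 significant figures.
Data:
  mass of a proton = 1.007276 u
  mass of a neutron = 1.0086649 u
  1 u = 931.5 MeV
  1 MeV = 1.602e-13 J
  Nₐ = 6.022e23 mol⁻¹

The nucleus contains 19 protons and 37 − 19 = 18 neutrons.
Total constituent mass: 19 × 1.007276 + 18 × 1.0086649 = 37.2942122 u
The mass defect is 37.2942122 − 36.9578 = 0.3364122 u.
Converting to energy: 0.3364122 u × 931.5 MeV/u = 313.368 MeV
Per nucleus in joules: 313.368 MeV × 1.602e-13 J/MeV = 5.0202e-11 J
Per mole: 5.0202e-11 J × 6.022e23 mol⁻¹ = 3.0232e+13 J/mol

3.02e+10 kJ/mol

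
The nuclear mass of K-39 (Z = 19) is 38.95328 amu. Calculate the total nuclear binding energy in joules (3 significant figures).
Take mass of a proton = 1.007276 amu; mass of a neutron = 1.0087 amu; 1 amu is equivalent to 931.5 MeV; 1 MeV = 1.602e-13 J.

Mass of separated nucleons = 19(1.007276) + 20(1.0087) = 19.138244 + 20.1740 = 39.312244 amu
Δm = 39.312244 − 38.95328 = 0.358964 amu
Converting to energy: 0.358964 amu × 931.5 MeV/amu = 334.375 MeV
In joules: 334.375 MeV × 1.602e-13 J/MeV = 5.3567e-11 J

5.36e-11 J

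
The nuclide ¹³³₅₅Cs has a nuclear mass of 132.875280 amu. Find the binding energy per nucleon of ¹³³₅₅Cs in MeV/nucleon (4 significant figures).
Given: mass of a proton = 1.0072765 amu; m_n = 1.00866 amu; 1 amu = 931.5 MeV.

8.407 MeV/nucleon

Z = 55, so N = A − Z = 133 − 55 = 78.
Σm = 55·m_p + 78·m_n = 55.4002075 + 78.67548 = 134.0756875 amu
The mass defect is 134.0756875 − 132.875280 = 1.2004075 amu.
E_B = 1.2004075 × 931.5 = 1118.18 MeV
Dividing by A = 133 gives 8.407 MeV per nucleon.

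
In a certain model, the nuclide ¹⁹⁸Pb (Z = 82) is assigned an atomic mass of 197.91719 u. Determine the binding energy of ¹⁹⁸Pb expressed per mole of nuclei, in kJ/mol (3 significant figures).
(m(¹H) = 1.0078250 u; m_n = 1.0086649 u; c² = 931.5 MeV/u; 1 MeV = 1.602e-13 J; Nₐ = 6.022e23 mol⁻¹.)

1.55e+11 kJ/mol

Σm = 82·m(¹H) + 116·m_n = 82.6416500 + 117.0051284 = 199.6467784 u
The mass defect is 199.6467784 − 197.91719 = 1.7295884 u.
Binding energy = Δm·c² = 1.7295884 × 931.5 MeV/u = 1611.11 MeV
Per nucleus in joules: 1611.11 MeV × 1.602e-13 J/MeV = 2.5810e-10 J
Per mole: 2.5810e-10 J × 6.022e23 mol⁻¹ = 1.5543e+14 J/mol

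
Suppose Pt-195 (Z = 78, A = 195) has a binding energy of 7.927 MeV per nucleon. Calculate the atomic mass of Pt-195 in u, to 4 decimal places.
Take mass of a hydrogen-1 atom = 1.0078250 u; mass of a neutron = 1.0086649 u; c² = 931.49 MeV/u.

Total binding energy = 195 × 7.927 = 1545.765 MeV
Mass defect = 1545.765 MeV / (931.49 MeV/u) = 1.659454 u
Constituent mass = 78(1.0078250) + 117(1.0086649) = 196.6241433 u
Atomic mass = 196.6241433 − 1.659454 = 194.9646893 u ≈ 194.9647 u (to 4 decimal places)

194.9647 u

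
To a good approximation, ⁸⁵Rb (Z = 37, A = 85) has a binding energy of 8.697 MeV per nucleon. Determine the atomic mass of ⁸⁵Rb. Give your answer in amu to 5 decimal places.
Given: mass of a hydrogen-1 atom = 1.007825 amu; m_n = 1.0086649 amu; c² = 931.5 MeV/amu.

84.91183 amu

Total binding energy = 85 × 8.697 = 739.245 MeV
Mass defect = 739.245 MeV / (931.5 MeV/amu) = 0.7936071 amu
Constituent mass = 37(1.007825) + 48(1.0086649) = 85.7054402 amu
Atomic mass = 85.7054402 − 0.7936071 = 84.9118331 amu ≈ 84.91183 amu (to 5 decimal places)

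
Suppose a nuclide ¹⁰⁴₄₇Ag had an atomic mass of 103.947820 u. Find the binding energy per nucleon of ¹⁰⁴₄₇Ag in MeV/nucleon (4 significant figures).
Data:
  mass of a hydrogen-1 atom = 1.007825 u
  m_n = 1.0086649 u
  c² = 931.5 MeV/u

With 47 protons and 57 neutrons (A = 104):
Total constituent mass: 47 × 1.007825 + 57 × 1.0086649 = 104.8616743 u
Δm = 104.8616743 − 103.947820 = 0.9138543 u
E_B = 0.9138543 × 931.5 = 851.255 MeV
Dividing by A = 104 gives 8.185 MeV per nucleon.

8.185 MeV/nucleon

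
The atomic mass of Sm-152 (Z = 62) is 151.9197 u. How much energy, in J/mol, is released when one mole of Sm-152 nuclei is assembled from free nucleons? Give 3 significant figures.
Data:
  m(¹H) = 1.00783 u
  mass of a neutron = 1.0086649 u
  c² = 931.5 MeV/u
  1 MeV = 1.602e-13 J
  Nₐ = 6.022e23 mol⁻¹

1.21e+14 J/mol

With 62 protons and 90 neutrons (A = 152):
Mass of separated nucleons = 62(1.00783) + 90(1.0086649) = 62.48546 + 90.7798410 = 153.2653010 u
Mass defect Δm = 153.2653010 − 151.9197 = 1.3456010 u
E_B = 1.3456010 × 931.5 = 1253.43 MeV
Per nucleus in joules: 1253.43 MeV × 1.602e-13 J/MeV = 2.0080e-10 J
Per mole: 2.0080e-10 J × 6.022e23 mol⁻¹ = 1.2092e+14 J/mol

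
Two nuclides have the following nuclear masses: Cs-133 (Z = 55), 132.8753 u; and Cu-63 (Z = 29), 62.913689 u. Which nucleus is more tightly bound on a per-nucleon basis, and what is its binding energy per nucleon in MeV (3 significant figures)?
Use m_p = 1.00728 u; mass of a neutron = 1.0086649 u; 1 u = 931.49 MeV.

Cu-63; 8.75 MeV/nucleon

Cs-133: Σm = 55(1.00728) + 78(1.0086649) = 134.0762622 u; Δm = 1.2009622 u; E_B = 1118.7 MeV; E_B/A = 8.411 MeV
Cu-63: Σm = 29(1.00728) + 34(1.0086649) = 63.5057266 u; Δm = 0.5920376 u; E_B = 551.48 MeV; E_B/A = 8.754 MeV
Cu-63 has the higher binding energy per nucleon, so it is the more tightly bound nucleus.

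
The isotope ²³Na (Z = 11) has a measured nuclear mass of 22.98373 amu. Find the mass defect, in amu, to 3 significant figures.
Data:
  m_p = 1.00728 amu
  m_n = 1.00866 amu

Total constituent mass: 11 × 1.00728 + 12 × 1.00866 = 23.18400 amu
Mass defect Δm = 23.18400 − 22.98373 = 0.20027 amu

0.200 amu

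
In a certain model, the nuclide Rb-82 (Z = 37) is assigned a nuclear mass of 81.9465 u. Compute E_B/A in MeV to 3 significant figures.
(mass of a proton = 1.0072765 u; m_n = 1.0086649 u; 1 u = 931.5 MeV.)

8.10 MeV/nucleon

Σm = 37·m_p + 45·m_n = 37.2692305 + 45.3899205 = 82.6591510 u
Mass defect Δm = 82.6591510 − 81.9465 = 0.7126510 u
Binding energy = Δm·c² = 0.7126510 × 931.5 MeV/u = 663.834 MeV
Per nucleon: 663.834 / 82 = 8.096 MeV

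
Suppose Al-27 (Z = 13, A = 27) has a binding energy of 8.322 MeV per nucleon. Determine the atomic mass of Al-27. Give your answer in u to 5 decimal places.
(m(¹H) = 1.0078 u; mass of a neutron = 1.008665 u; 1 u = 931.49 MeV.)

Total binding energy = 27 × 8.322 = 224.694 MeV
Mass defect = 224.694 MeV / (931.49 MeV/u) = 0.2412200 u
Constituent mass = 13(1.0078) + 14(1.008665) = 27.222710 u
Atomic mass = 27.222710 − 0.2412200 = 26.9814900 u ≈ 26.98149 u (to 5 decimal places)

26.98149 u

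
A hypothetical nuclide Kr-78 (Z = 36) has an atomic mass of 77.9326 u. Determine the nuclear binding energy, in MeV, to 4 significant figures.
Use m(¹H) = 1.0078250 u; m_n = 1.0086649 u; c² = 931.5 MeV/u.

Z = 36, so N = A − Z = 78 − 36 = 42.
Mass of separated nucleons = 36(1.0078250) + 42(1.0086649) = 36.2817000 + 42.3639258 = 78.6456258 u
Δm = 78.6456258 − 77.9326 = 0.7130258 u
Converting to energy: 0.7130258 u × 931.5 MeV/u = 664.184 MeV

664.2 MeV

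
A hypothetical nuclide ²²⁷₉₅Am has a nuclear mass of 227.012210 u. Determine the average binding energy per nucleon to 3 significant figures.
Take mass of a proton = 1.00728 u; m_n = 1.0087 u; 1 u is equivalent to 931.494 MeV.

The nucleus contains 95 protons and 227 − 95 = 132 neutrons.
Total constituent mass: 95 × 1.00728 + 132 × 1.0087 = 228.84000 u
Δm = 228.84000 − 227.012210 = 1.827790 u
Converting to energy: 1.827790 u × 931.494 MeV/u = 1702.58 MeV
BE/A = 1702.58 MeV / 227 = 7.500 MeV/nucleon

7.50 MeV/nucleon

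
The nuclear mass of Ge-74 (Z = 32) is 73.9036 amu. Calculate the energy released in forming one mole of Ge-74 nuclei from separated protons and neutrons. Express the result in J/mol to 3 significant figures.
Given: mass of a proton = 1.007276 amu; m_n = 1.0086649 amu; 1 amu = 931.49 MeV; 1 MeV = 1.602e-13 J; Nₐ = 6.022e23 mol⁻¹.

Σm = 32·m_p + 42·m_n = 32.232832 + 42.3639258 = 74.5967578 amu
Mass defect Δm = 74.5967578 − 73.9036 = 0.6931578 amu
Converting to energy: 0.6931578 amu × 931.49 MeV/amu = 645.670 MeV
Per nucleus in joules: 645.670 MeV × 1.602e-13 J/MeV = 1.0344e-10 J
Per mole: 1.0344e-10 J × 6.022e23 mol⁻¹ = 6.2292e+13 J/mol

6.23e+13 J/mol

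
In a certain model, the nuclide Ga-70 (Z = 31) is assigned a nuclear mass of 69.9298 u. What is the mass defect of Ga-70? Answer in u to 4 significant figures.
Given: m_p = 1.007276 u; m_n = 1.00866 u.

0.6335 u

The nucleus contains 31 protons and 70 − 31 = 39 neutrons.
Mass of separated nucleons = 31(1.007276) + 39(1.00866) = 31.225556 + 39.33774 = 70.563296 u
Δm = 70.563296 − 69.9298 = 0.633496 u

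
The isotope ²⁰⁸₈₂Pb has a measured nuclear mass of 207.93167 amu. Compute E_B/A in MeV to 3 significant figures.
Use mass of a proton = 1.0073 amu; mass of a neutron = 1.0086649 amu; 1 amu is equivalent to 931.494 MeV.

With 82 protons and 126 neutrons (A = 208):
Σm = 82·m_p + 126·m_n = 82.5986 + 127.0917774 = 209.6903774 amu
The mass defect is 209.6903774 − 207.93167 = 1.7587074 amu.
Binding energy = Δm·c² = 1.7587074 × 931.494 MeV/amu = 1638.23 MeV
BE/A = 1638.23 MeV / 208 = 7.876 MeV/nucleon

7.88 MeV/nucleon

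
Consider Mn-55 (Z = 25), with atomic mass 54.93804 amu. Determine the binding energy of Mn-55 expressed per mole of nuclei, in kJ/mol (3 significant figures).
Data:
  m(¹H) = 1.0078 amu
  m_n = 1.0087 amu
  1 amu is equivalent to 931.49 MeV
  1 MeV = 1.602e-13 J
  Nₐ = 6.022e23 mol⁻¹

Σm = 25·m(¹H) + 30·m_n = 25.1950 + 30.2610 = 55.4560 amu
The mass defect is 55.4560 − 54.93804 = 0.51796 amu.
E_B = 0.51796 × 931.49 = 482.475 MeV
Per nucleus in joules: 482.475 MeV × 1.602e-13 J/MeV = 7.7292e-11 J
Per mole: 7.7292e-11 J × 6.022e23 mol⁻¹ = 4.6545e+13 J/mol

4.65e+10 kJ/mol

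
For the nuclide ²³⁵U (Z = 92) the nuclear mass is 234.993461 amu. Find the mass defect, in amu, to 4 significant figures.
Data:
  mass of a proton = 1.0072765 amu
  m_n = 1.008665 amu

Total constituent mass: 92 × 1.0072765 + 143 × 1.008665 = 236.9085330 amu
Mass defect Δm = 236.9085330 − 234.993461 = 1.9150720 amu

1.915 amu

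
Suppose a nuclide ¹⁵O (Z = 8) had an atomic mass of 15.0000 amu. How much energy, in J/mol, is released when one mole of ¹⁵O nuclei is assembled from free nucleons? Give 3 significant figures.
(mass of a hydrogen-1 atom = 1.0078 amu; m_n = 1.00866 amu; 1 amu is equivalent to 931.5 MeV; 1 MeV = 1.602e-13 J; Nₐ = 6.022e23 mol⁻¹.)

1.11e+13 J/mol

Mass of separated nucleons = 8(1.0078) + 7(1.00866) = 8.0624 + 7.06062 = 15.12302 amu
Δm = 15.12302 − 15.0000 = 0.12302 amu
E_B = 0.12302 × 931.5 = 114.593 MeV
Per nucleus in joules: 114.593 MeV × 1.602e-13 J/MeV = 1.8358e-11 J
Per mole: 1.8358e-11 J × 6.022e23 mol⁻¹ = 1.1055e+13 J/mol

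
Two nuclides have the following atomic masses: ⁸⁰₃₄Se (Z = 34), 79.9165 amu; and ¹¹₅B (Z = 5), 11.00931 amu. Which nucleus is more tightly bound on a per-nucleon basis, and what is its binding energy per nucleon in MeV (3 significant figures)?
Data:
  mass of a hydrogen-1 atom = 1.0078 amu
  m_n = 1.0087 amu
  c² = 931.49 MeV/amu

⁸⁰₃₄Se: Σm = 34(1.0078) + 46(1.0087) = 80.6654 amu; Δm = 0.7489 amu; E_B = 697.59 MeV; E_B/A = 8.720 MeV
¹¹₅B: Σm = 5(1.0078) + 6(1.0087) = 11.0912 amu; Δm = 0.08189 amu; E_B = 76.280 MeV; E_B/A = 6.9345 MeV
⁸⁰₃₄Se has the higher binding energy per nucleon, so it is the more tightly bound nucleus.

⁸⁰₃₄Se; 8.72 MeV/nucleon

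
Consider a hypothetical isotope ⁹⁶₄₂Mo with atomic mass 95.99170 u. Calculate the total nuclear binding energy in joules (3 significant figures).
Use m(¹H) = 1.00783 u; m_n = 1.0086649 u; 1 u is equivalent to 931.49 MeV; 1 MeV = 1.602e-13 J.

Σm = 42·m(¹H) + 54·m_n = 42.32886 + 54.4679046 = 96.7967646 u
The mass defect is 96.7967646 − 95.99170 = 0.8050646 u.
E_B = 0.8050646 × 931.49 = 749.910 MeV
In joules: 749.910 MeV × 1.602e-13 J/MeV = 1.2014e-10 J

1.20e-10 J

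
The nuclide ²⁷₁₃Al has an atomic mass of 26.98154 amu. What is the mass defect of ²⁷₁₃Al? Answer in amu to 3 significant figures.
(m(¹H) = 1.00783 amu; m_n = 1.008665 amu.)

Z = 13, so N = A − Z = 27 − 13 = 14.
Σm = 13·m(¹H) + 14·m_n = 13.10179 + 14.121310 = 27.223100 amu
Mass defect Δm = 27.223100 − 26.98154 = 0.241560 amu

0.242 amu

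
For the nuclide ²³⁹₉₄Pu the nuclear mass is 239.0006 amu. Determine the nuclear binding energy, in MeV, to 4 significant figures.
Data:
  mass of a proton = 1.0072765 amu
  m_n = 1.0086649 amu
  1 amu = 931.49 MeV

1807 MeV

Mass of separated nucleons = 94(1.0072765) + 145(1.0086649) = 94.6839910 + 146.2564105 = 240.9404015 amu
Mass defect Δm = 240.9404015 − 239.0006 = 1.9398015 amu
Converting to energy: 1.9398015 amu × 931.49 MeV/amu = 1806.91 MeV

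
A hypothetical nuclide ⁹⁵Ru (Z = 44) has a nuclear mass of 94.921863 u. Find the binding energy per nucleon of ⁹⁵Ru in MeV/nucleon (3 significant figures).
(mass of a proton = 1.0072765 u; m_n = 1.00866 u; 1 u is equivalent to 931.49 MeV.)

8.24 MeV/nucleon

Σm = 44·m_p + 51·m_n = 44.3201660 + 51.44166 = 95.7618260 u
The mass defect is 95.7618260 − 94.921863 = 0.8399630 u.
Converting to energy: 0.8399630 u × 931.49 MeV/u = 782.417 MeV
Per nucleon: 782.417 / 95 = 8.236 MeV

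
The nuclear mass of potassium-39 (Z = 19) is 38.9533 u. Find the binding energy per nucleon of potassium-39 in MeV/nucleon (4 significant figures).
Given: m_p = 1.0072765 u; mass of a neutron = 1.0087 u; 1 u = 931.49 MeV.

Z = 19, so N = A − Z = 39 − 19 = 20.
Total constituent mass: 19 × 1.0072765 + 20 × 1.0087 = 39.3122535 u
The mass defect is 39.3122535 − 38.9533 = 0.3589535 u.
E_B = 0.3589535 × 931.49 = 334.362 MeV
Per nucleon: 334.362 / 39 = 8.573 MeV

8.573 MeV/nucleon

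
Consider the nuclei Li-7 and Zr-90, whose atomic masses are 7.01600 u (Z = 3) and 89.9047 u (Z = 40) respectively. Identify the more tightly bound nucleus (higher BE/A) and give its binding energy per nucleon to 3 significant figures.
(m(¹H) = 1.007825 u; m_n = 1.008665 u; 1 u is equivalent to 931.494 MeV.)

Li-7: Σm = 3(1.007825) + 4(1.008665) = 7.058135 u; Δm = 0.042135 u; E_B = 39.248 MeV; E_B/A = 5.607 MeV
Zr-90: Σm = 40(1.007825) + 50(1.008665) = 90.746250 u; Δm = 0.841550 u; E_B = 783.90 MeV; E_B/A = 8.710 MeV
Zr-90 has the higher binding energy per nucleon, so it is the more tightly bound nucleus.

Zr-90; 8.71 MeV/nucleon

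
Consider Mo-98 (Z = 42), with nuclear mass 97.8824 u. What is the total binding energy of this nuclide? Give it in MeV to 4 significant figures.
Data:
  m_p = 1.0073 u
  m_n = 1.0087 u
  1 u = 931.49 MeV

849.0 MeV

With 42 protons and 56 neutrons (A = 98):
Mass of separated nucleons = 42(1.0073) + 56(1.0087) = 42.3066 + 56.4872 = 98.7938 u
Mass defect Δm = 98.7938 − 97.8824 = 0.9114 u
Converting to energy: 0.9114 u × 931.49 MeV/u = 848.960 MeV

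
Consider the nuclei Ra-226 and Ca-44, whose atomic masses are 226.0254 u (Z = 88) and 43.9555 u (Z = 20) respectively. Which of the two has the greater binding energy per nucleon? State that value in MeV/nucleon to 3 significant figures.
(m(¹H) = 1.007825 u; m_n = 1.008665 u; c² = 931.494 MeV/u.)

Ra-226: Σm = 88(1.007825) + 138(1.008665) = 227.884370 u; Δm = 1.858970 u; E_B = 1731.6 MeV; E_B/A = 7.662 MeV
Ca-44: Σm = 20(1.007825) + 24(1.008665) = 44.364460 u; Δm = 0.408960 u; E_B = 380.94 MeV; E_B/A = 8.658 MeV
Ca-44 has the higher binding energy per nucleon, so it is the more tightly bound nucleus.

Ca-44; 8.66 MeV/nucleon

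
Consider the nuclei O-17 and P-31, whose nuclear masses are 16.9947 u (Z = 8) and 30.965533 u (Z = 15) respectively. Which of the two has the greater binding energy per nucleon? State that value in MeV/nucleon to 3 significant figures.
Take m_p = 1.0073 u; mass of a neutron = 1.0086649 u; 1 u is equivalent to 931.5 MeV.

P-31; 8.49 MeV/nucleon

O-17: Σm = 8(1.0073) + 9(1.0086649) = 17.1363841 u; Δm = 0.1416841 u; E_B = 131.979 MeV; E_B/A = 7.763 MeV
P-31: Σm = 15(1.0073) + 16(1.0086649) = 31.2481384 u; Δm = 0.2826054 u; E_B = 263.25 MeV; E_B/A = 8.492 MeV
P-31 has the higher binding energy per nucleon, so it is the more tightly bound nucleus.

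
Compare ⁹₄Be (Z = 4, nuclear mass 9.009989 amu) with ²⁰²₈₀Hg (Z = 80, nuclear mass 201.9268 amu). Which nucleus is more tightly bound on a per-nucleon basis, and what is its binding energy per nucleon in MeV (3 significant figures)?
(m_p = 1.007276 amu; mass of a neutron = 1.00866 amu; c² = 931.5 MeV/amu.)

⁹₄Be: Σm = 4(1.007276) + 5(1.00866) = 9.072404 amu; Δm = 0.062415 amu; E_B = 58.140 MeV; E_B/A = 6.460 MeV
²⁰²₈₀Hg: Σm = 80(1.007276) + 122(1.00866) = 203.638600 amu; Δm = 1.711800 amu; E_B = 1594.5 MeV; E_B/A = 7.894 MeV
²⁰²₈₀Hg has the higher binding energy per nucleon, so it is the more tightly bound nucleus.

²⁰²₈₀Hg; 7.89 MeV/nucleon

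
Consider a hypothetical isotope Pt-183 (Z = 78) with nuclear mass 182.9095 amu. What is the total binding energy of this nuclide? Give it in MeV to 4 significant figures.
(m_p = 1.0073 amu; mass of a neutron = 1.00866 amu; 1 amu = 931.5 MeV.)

The nucleus contains 78 protons and 183 − 78 = 105 neutrons.
Mass of separated nucleons = 78(1.0073) + 105(1.00866) = 78.5694 + 105.90930 = 184.47870 amu
The mass defect is 184.47870 − 182.9095 = 1.56920 amu.
E_B = 1.56920 × 931.5 = 1461.71 MeV

1462 MeV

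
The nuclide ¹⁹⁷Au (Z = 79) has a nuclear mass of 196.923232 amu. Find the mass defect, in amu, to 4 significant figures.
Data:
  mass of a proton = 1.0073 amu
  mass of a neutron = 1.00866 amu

Σm = 79·m_p + 118·m_n = 79.5767 + 119.02188 = 198.59858 amu
The mass defect is 198.59858 − 196.923232 = 1.675348 amu.

1.675 amu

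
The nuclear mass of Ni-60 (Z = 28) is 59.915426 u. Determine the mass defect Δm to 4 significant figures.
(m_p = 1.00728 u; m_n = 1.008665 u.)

Mass of separated nucleons = 28(1.00728) + 32(1.008665) = 28.20384 + 32.277280 = 60.481120 u
The mass defect is 60.481120 − 59.915426 = 0.565694 u.

0.5657 u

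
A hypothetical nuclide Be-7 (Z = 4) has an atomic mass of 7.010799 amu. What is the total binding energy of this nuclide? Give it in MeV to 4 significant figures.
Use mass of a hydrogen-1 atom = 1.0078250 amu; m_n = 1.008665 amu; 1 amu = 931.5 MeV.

With 4 protons and 3 neutrons (A = 7):
Total constituent mass: 4 × 1.0078250 + 3 × 1.008665 = 7.0572950 amu
Δm = 7.0572950 − 7.010799 = 0.0464960 amu
E_B = 0.0464960 × 931.5 = 43.3110 MeV

43.31 MeV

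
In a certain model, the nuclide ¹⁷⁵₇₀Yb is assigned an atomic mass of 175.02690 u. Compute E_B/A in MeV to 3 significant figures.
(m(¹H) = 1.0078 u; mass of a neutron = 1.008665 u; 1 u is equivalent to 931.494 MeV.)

Total constituent mass: 70 × 1.0078 + 105 × 1.008665 = 176.455825 u
Mass defect Δm = 176.455825 − 175.02690 = 1.428925 u
Converting to energy: 1.428925 u × 931.494 MeV/u = 1331.04 MeV
Per nucleon: 1331.04 / 175 = 7.606 MeV

7.61 MeV/nucleon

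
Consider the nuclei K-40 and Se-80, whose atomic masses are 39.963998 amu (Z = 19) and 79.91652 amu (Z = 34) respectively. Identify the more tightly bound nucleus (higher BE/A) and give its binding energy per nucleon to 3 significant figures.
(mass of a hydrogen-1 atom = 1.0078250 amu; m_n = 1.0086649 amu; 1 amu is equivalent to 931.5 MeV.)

Se-80; 8.71 MeV/nucleon

K-40: Σm = 19(1.0078250) + 21(1.0086649) = 40.3306379 amu; Δm = 0.3666399 amu; E_B = 341.53 MeV; E_B/A = 8.538 MeV
Se-80: Σm = 34(1.0078250) + 46(1.0086649) = 80.6646354 amu; Δm = 0.7481154 amu; E_B = 696.87 MeV; E_B/A = 8.711 MeV
Se-80 has the higher binding energy per nucleon, so it is the more tightly bound nucleus.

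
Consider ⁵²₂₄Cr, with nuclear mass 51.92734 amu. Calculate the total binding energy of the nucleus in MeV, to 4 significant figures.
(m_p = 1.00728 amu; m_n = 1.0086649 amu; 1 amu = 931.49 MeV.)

456.4 MeV

Z = 24, so N = A − Z = 52 − 24 = 28.
Σm = 24·m_p + 28·m_n = 24.17472 + 28.2426172 = 52.4173372 amu
The mass defect is 52.4173372 − 51.92734 = 0.4899972 amu.
E_B = 0.4899972 × 931.49 = 456.427 MeV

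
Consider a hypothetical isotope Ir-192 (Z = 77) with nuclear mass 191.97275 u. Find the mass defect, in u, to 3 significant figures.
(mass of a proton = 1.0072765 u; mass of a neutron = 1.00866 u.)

The nucleus contains 77 protons and 192 − 77 = 115 neutrons.
Mass of separated nucleons = 77(1.0072765) + 115(1.00866) = 77.5602905 + 115.99590 = 193.5561905 u
The mass defect is 193.5561905 − 191.97275 = 1.5834405 u.

1.58 u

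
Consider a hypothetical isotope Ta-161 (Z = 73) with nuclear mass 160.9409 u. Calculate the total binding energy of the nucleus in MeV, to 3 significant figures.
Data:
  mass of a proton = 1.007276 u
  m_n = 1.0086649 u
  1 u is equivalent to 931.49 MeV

1260 MeV

The nucleus contains 73 protons and 161 − 73 = 88 neutrons.
Mass of separated nucleons = 73(1.007276) + 88(1.0086649) = 73.531148 + 88.7625112 = 162.2936592 u
Δm = 162.2936592 − 160.9409 = 1.3527592 u
Converting to energy: 1.3527592 u × 931.49 MeV/u = 1260.08 MeV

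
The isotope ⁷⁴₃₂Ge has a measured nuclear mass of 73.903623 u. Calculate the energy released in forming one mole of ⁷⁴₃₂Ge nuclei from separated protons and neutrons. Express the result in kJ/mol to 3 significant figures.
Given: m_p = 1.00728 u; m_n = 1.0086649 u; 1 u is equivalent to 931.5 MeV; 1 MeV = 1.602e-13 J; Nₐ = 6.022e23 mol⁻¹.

6.23e+10 kJ/mol

Z = 32, so N = A − Z = 74 − 32 = 42.
Mass of separated nucleons = 32(1.00728) + 42(1.0086649) = 32.23296 + 42.3639258 = 74.5968858 u
Δm = 74.5968858 − 73.903623 = 0.6932628 u
Binding energy = Δm·c² = 0.6932628 × 931.5 MeV/u = 645.774 MeV
Per nucleus in joules: 645.774 MeV × 1.602e-13 J/MeV = 1.0345e-10 J
Per mole: 1.0345e-10 J × 6.022e23 mol⁻¹ = 6.2298e+13 J/mol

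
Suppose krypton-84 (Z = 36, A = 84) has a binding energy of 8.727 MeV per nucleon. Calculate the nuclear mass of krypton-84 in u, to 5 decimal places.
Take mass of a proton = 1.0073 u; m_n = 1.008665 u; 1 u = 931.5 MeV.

Total binding energy = 84 × 8.727 = 733.068 MeV
Mass defect = 733.068 MeV / (931.5 MeV/u) = 0.7869758 u
Constituent mass = 36(1.0073) + 48(1.008665) = 84.678720 u
Nuclear mass = 84.678720 − 0.7869758 = 83.8917442 u ≈ 83.89174 u (to 5 decimal places)

83.89174 u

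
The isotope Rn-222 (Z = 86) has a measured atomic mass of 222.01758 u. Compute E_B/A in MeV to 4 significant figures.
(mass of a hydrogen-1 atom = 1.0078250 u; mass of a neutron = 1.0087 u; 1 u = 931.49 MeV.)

7.714 MeV/nucleon

Σm = 86·m(¹H) + 136·m_n = 86.6729500 + 137.1832 = 223.8561500 u
Δm = 223.8561500 − 222.01758 = 1.8385700 u
E_B = 1.8385700 × 931.49 = 1712.61 MeV
BE/A = 1712.61 MeV / 222 = 7.714 MeV/nucleon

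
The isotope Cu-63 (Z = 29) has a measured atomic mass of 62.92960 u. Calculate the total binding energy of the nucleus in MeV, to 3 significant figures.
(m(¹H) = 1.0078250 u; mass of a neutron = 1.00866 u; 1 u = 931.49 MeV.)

Σm = 29·m(¹H) + 34·m_n = 29.2269250 + 34.29444 = 63.5213650 u
Mass defect Δm = 63.5213650 − 62.92960 = 0.5917650 u
Converting to energy: 0.5917650 u × 931.49 MeV/u = 551.223 MeV

551 MeV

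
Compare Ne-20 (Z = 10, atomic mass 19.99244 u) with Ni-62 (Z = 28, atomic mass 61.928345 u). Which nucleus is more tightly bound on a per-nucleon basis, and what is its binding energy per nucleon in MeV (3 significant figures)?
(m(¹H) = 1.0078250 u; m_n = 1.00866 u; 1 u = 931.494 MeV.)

Ni-62; 8.79 MeV/nucleon

Ne-20: Σm = 10(1.0078250) + 10(1.00866) = 20.1648500 u; Δm = 0.1724100 u; E_B = 160.60 MeV; E_B/A = 8.030 MeV
Ni-62: Σm = 28(1.0078250) + 34(1.00866) = 62.5135400 u; Δm = 0.5851950 u; E_B = 545.11 MeV; E_B/A = 8.792 MeV
Ni-62 has the higher binding energy per nucleon, so it is the more tightly bound nucleus.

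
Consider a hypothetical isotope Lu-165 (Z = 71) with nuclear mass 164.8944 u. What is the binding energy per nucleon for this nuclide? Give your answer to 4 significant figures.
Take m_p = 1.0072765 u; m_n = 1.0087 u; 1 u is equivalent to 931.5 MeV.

Mass of separated nucleons = 71(1.0072765) + 94(1.0087) = 71.5166315 + 94.8178 = 166.3344315 u
Mass defect Δm = 166.3344315 − 164.8944 = 1.4400315 u
Binding energy = Δm·c² = 1.4400315 × 931.5 MeV/u = 1341.39 MeV
Per nucleon: 1341.39 / 165 = 8.130 MeV

8.130 MeV/nucleon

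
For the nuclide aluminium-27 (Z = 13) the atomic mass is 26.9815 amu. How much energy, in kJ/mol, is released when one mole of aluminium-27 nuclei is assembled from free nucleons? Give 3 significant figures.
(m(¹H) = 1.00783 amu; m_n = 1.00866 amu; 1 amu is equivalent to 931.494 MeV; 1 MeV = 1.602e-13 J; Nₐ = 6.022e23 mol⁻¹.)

2.17e+10 kJ/mol

With 13 protons and 14 neutrons (A = 27):
Σm = 13·m(¹H) + 14·m_n = 13.10179 + 14.12124 = 27.22303 amu
Mass defect Δm = 27.22303 − 26.9815 = 0.24153 amu
Converting to energy: 0.24153 amu × 931.494 MeV/amu = 224.984 MeV
Per nucleus in joules: 224.984 MeV × 1.602e-13 J/MeV = 3.6042e-11 J
Per mole: 3.6042e-11 J × 6.022e23 mol⁻¹ = 2.1704e+13 J/mol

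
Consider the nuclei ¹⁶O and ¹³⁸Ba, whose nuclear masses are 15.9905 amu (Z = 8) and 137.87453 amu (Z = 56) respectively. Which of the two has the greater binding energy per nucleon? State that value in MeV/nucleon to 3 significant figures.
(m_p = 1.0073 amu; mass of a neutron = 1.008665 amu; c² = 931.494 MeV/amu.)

¹³⁸Ba; 8.40 MeV/nucleon

¹⁶O: Σm = 8(1.0073) + 8(1.008665) = 16.127720 amu; Δm = 0.137220 amu; E_B = 127.82 MeV; E_B/A = 7.989 MeV
¹³⁸Ba: Σm = 56(1.0073) + 82(1.008665) = 139.119330 amu; Δm = 1.244800 amu; E_B = 1159.5 MeV; E_B/A = 8.402 MeV
¹³⁸Ba has the higher binding energy per nucleon, so it is the more tightly bound nucleus.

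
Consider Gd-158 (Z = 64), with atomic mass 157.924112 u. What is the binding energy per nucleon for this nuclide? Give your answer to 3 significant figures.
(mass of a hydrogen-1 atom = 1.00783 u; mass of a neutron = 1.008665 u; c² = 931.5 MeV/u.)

8.20 MeV/nucleon

Σm = 64·m(¹H) + 94·m_n = 64.50112 + 94.814510 = 159.315630 u
Δm = 159.315630 − 157.924112 = 1.391518 u
E_B = 1.391518 × 931.5 = 1296.20 MeV
BE/A = 1296.20 MeV / 158 = 8.204 MeV/nucleon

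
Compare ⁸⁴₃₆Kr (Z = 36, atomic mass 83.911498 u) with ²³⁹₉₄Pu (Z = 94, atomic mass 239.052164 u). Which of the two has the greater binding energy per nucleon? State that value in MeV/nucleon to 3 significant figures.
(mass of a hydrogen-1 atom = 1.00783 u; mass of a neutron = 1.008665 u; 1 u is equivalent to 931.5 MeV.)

⁸⁴₃₆Kr; 8.72 MeV/nucleon

⁸⁴₃₆Kr: Σm = 36(1.00783) + 48(1.008665) = 84.697800 u; Δm = 0.786302 u; E_B = 732.44 MeV; E_B/A = 8.720 MeV
²³⁹₉₄Pu: Σm = 94(1.00783) + 145(1.008665) = 240.992445 u; Δm = 1.940281 u; E_B = 1807.4 MeV; E_B/A = 7.562 MeV
⁸⁴₃₆Kr has the higher binding energy per nucleon, so it is the more tightly bound nucleus.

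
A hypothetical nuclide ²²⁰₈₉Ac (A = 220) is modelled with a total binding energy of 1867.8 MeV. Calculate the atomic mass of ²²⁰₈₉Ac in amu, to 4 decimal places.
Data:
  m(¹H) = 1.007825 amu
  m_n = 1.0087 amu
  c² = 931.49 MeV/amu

Mass defect = 1867.8 MeV / (931.49 MeV/amu) = 2.005175 amu
Constituent mass = 89(1.007825) + 131(1.0087) = 221.836125 amu
Atomic mass = 221.836125 − 2.005175 = 219.830950 amu ≈ 219.8310 amu (to 4 decimal places)

219.8310 amu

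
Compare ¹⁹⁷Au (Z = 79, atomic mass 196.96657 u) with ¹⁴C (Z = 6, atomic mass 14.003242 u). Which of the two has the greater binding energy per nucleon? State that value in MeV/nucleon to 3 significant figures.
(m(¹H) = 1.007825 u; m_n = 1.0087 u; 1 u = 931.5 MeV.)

¹⁹⁷Au; 7.94 MeV/nucleon

¹⁹⁷Au: Σm = 79(1.007825) + 118(1.0087) = 198.644775 u; Δm = 1.678205 u; E_B = 1563.2 MeV; E_B/A = 7.935 MeV
¹⁴C: Σm = 6(1.007825) + 8(1.0087) = 14.116550 u; Δm = 0.113308 u; E_B = 105.55 MeV; E_B/A = 7.539 MeV
¹⁹⁷Au has the higher binding energy per nucleon, so it is the more tightly bound nucleus.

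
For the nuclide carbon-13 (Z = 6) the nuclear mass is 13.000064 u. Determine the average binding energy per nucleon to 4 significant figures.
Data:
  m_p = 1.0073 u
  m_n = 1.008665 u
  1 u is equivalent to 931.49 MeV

7.480 MeV/nucleon

With 6 protons and 7 neutrons (A = 13):
Mass of separated nucleons = 6(1.0073) + 7(1.008665) = 6.0438 + 7.060655 = 13.104455 u
The mass defect is 13.104455 − 13.000064 = 0.104391 u.
E_B = 0.104391 × 931.49 = 97.2392 MeV
Dividing by A = 13 gives 7.480 MeV per nucleon.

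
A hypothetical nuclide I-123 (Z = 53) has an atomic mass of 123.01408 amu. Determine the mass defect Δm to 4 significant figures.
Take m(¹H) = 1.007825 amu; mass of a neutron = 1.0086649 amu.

1.007 amu

Mass of separated nucleons = 53(1.007825) + 70(1.0086649) = 53.414725 + 70.6065430 = 124.0212680 amu
Mass defect Δm = 124.0212680 − 123.01408 = 1.0071880 amu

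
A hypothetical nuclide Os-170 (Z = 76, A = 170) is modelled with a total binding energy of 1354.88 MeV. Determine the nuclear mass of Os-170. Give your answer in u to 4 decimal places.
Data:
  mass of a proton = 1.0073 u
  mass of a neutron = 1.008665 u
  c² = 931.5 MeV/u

169.9148 u

Mass defect = 1354.88 MeV / (931.5 MeV/u) = 1.454514 u
Constituent mass = 76(1.0073) + 94(1.008665) = 171.369310 u
Nuclear mass = 171.369310 − 1.454514 = 169.914796 u ≈ 169.9148 u (to 4 decimal places)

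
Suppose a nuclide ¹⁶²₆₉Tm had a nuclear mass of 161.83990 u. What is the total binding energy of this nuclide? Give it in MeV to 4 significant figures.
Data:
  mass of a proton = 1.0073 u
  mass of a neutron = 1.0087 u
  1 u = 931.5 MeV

1372 MeV

The nucleus contains 69 protons and 162 − 69 = 93 neutrons.
Mass of separated nucleons = 69(1.0073) + 93(1.0087) = 69.5037 + 93.8091 = 163.3128 u
The mass defect is 163.3128 − 161.83990 = 1.47290 u.
Converting to energy: 1.47290 u × 931.5 MeV/u = 1372.01 MeV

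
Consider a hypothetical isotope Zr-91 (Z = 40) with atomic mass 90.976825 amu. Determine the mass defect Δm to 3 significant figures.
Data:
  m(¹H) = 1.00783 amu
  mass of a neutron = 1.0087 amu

0.780 amu

With 40 protons and 51 neutrons (A = 91):
Mass of separated nucleons = 40(1.00783) + 51(1.0087) = 40.31320 + 51.4437 = 91.75690 amu
Mass defect Δm = 91.75690 − 90.976825 = 0.780075 amu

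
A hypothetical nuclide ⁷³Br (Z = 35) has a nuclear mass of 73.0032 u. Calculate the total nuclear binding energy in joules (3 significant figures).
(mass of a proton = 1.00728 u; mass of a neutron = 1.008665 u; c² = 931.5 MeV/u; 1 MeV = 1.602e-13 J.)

The nucleus contains 35 protons and 73 − 35 = 38 neutrons.
Mass of separated nucleons = 35(1.00728) + 38(1.008665) = 35.25480 + 38.329270 = 73.584070 u
Mass defect Δm = 73.584070 − 73.0032 = 0.580870 u
Converting to energy: 0.580870 u × 931.5 MeV/u = 541.080 MeV
In joules: 541.080 MeV × 1.602e-13 J/MeV = 8.6681e-11 J

8.67e-11 J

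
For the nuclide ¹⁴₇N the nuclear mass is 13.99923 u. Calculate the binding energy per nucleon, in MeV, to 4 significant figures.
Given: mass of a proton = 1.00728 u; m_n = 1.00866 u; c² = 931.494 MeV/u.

7.475 MeV/nucleon

Mass of separated nucleons = 7(1.00728) + 7(1.00866) = 7.05096 + 7.06062 = 14.11158 u
The mass defect is 14.11158 − 13.99923 = 0.11235 u.
Converting to energy: 0.11235 u × 931.494 MeV/u = 104.653 MeV
Per nucleon: 104.653 / 14 = 7.475 MeV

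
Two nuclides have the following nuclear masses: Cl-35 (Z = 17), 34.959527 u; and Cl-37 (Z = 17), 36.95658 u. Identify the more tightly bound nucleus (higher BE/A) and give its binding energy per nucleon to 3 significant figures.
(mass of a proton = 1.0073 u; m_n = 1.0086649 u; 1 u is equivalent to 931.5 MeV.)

Cl-37; 8.58 MeV/nucleon

Cl-35: Σm = 17(1.0073) + 18(1.0086649) = 35.2800682 u; Δm = 0.3205412 u; E_B = 298.58 MeV; E_B/A = 8.531 MeV
Cl-37: Σm = 17(1.0073) + 20(1.0086649) = 37.2973980 u; Δm = 0.3408180 u; E_B = 317.47 MeV; E_B/A = 8.580 MeV
Cl-37 has the higher binding energy per nucleon, so it is the more tightly bound nucleus.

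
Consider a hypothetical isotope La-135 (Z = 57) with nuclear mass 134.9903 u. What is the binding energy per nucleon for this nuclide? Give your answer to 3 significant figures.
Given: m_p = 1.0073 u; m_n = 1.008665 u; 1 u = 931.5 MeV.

Σm = 57·m_p + 78·m_n = 57.4161 + 78.675870 = 136.091970 u
The mass defect is 136.091970 − 134.9903 = 1.101670 u.
E_B = 1.101670 × 931.5 = 1026.21 MeV
BE/A = 1026.21 MeV / 135 = 7.602 MeV/nucleon

7.60 MeV/nucleon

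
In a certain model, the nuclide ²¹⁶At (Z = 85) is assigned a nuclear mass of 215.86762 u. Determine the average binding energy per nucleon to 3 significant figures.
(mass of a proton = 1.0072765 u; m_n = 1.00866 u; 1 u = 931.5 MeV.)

Z = 85, so N = A − Z = 216 − 85 = 131.
Total constituent mass: 85 × 1.0072765 + 131 × 1.00866 = 217.7529625 u
The mass defect is 217.7529625 − 215.86762 = 1.8853425 u.
E_B = 1.8853425 × 931.5 = 1756.20 MeV
Dividing by A = 216 gives 8.131 MeV per nucleon.

8.13 MeV/nucleon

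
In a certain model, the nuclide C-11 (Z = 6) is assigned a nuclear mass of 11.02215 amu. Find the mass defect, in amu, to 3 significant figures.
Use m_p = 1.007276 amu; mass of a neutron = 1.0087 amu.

Total constituent mass: 6 × 1.007276 + 5 × 1.0087 = 11.087156 amu
Mass defect Δm = 11.087156 − 11.02215 = 0.065006 amu

0.0650 amu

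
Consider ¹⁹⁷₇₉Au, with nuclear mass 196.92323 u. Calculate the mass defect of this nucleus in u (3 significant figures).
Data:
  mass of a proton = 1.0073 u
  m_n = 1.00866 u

The nucleus contains 79 protons and 197 − 79 = 118 neutrons.
Mass of separated nucleons = 79(1.0073) + 118(1.00866) = 79.5767 + 119.02188 = 198.59858 u
The mass defect is 198.59858 − 196.92323 = 1.67535 u.

1.68 u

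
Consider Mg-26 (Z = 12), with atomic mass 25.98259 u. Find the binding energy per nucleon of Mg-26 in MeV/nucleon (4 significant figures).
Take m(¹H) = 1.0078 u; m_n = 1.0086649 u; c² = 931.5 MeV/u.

Z = 12, so N = A − Z = 26 − 12 = 14.
Total constituent mass: 12 × 1.0078 + 14 × 1.0086649 = 26.2149086 u
Mass defect Δm = 26.2149086 − 25.98259 = 0.2323186 u
Converting to energy: 0.2323186 u × 931.5 MeV/u = 216.405 MeV
Dividing by A = 26 gives 8.323 MeV per nucleon.

8.323 MeV/nucleon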